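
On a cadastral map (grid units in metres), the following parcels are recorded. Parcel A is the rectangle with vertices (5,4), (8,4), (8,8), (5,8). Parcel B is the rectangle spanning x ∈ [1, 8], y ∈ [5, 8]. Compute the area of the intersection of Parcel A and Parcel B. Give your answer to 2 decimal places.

9.00

|Parcel A∩Parcel B|: x∈[5,8], y∈[5,8] → 3·3 = 9.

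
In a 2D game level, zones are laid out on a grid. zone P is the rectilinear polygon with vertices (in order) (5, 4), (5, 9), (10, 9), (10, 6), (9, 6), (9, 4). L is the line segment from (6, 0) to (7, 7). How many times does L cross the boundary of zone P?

The segment meets the boundary at (6.571,4).

1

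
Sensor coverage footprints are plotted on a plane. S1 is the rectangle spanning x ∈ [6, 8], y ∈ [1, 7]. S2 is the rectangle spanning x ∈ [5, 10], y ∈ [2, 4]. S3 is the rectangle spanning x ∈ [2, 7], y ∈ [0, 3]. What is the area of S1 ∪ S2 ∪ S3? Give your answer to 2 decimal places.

30.00

By inclusion–exclusion:
Individual areas: |S1| = 12, |S2| = 10, |S3| = 15.
|S1∩S2|: x∈[6,8], y∈[2,4] → 2·2 = 4.
|S1∩S3|: x∈[6,7], y∈[1,3] → 1·2 = 2.
|S2∩S3|: x∈[5,7], y∈[2,3] → 2·1 = 2.
|S1∩S2∩S3| = 1.
|S1 ∪ S2 ∪ S3| = 37 − 8 + 1 = 30.00.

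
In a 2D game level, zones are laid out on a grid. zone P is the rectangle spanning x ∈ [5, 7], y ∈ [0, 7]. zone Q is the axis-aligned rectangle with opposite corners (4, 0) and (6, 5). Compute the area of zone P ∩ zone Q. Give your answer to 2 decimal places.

|zone P∩zone Q|: x∈[5,6], y∈[0,5] → 1·5 = 5.

5.00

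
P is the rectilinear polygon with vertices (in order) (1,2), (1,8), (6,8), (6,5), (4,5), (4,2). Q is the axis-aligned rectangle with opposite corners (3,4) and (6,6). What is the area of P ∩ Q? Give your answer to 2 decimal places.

4.00

The intersection is the polygon with vertices (6,5), (4,5), (4,4), (3,4), (3,6), (6,6).
By the shoelace formula its area is 4.00.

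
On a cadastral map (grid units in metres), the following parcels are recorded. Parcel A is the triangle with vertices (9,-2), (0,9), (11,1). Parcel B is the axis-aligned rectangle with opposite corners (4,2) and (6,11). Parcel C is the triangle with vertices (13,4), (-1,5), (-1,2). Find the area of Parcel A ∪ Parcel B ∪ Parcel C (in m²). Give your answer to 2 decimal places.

By inclusion–exclusion:
Individual areas: |Parcel A| = 24.5, |Parcel B| = 18, |Parcel C| = 21.
|Parcel A∩Parcel B| = 4.904.
|Parcel A∩Parcel C| = 4.3613.
|Parcel B∩Parcel C| = 3.4286.
|Parcel A∩Parcel B∩Parcel C| = 2.7139.
|Parcel A ∪ Parcel B ∪ Parcel C| = 63.5 − 12.6939 + 2.7139 = 53.52.

53.52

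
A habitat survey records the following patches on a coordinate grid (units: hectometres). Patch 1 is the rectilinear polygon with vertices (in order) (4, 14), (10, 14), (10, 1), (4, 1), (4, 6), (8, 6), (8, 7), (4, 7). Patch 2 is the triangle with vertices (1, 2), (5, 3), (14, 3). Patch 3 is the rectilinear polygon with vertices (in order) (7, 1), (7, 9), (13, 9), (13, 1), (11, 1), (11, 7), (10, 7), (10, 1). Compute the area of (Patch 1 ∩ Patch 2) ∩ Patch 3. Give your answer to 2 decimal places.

The region (Patch 1 ∩ Patch 2) ∩ Patch 3 is the polygon with vertices (7,2.462), (7,3), (10,3), (10,2.692).
By the shoelace formula its area is 1.27.

1.27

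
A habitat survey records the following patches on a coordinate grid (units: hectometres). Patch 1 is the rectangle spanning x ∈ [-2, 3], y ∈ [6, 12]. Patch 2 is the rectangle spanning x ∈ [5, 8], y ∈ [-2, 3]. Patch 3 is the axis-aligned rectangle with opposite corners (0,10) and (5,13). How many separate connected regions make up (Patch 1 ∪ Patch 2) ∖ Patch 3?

(Patch 1 ∪ Patch 2) ∖ Patch 3 splits into 2 disjoint pieces (area 24, area 15).

2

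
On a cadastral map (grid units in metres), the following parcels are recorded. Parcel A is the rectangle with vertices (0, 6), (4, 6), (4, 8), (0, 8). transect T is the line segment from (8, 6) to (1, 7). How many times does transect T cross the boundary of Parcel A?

1

The segment meets the boundary at (4,6.571).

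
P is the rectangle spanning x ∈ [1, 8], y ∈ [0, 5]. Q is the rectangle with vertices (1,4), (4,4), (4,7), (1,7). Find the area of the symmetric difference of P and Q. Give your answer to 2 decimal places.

|P∩Q|: x∈[1,4], y∈[4,5] → 3·1 = 3.
|P △ Q| = |P| + |Q| − 2·|P∩Q| = 35 + 9 − 6 = 38.00.

38.00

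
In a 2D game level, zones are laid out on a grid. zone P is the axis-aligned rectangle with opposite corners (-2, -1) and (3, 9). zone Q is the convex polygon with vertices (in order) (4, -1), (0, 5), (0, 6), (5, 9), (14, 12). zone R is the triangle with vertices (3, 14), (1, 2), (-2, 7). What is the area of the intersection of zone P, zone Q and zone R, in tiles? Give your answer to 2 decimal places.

3.86

The intersection is the polygon with vertices (0,5), (0,6), (1.852,7.111), (1.2,3.2).
By the shoelace formula its area is 3.86.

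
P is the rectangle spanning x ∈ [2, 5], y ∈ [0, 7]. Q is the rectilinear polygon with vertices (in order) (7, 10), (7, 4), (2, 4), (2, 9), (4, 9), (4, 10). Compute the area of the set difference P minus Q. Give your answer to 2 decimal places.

12.00

|P| = 21, |P∩Q| = 9.
|P ∖ Q| = |P| − |P∩Q| = 21 − 9 = 12.00.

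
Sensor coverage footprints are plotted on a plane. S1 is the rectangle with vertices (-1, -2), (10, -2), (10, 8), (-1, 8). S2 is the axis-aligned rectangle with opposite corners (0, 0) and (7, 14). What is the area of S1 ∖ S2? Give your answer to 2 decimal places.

|S1∩S2|: x∈[0,7], y∈[0,8] → 7·8 = 56.
|S1| = 110.
|S1 ∖ S2| = |S1| − |S1∩S2| = 110 − 56 = 54.00.

54.00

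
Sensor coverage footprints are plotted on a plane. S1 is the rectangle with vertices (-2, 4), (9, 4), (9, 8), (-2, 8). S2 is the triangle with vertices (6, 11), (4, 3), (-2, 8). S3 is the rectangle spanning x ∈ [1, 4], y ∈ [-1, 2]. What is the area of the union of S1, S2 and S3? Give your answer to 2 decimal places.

64.60

By inclusion–exclusion:
Individual areas: |S1| = 44, |S2| = 29, |S3| = 9.
|S1∩S2| = 17.4.
|S1∩S3| = 0 (no overlap).
|S2∩S3| = 0.
|S1∩S2∩S3| = 0.
|S1 ∪ S2 ∪ S3| = 82 − 17.4 + 0 = 64.60.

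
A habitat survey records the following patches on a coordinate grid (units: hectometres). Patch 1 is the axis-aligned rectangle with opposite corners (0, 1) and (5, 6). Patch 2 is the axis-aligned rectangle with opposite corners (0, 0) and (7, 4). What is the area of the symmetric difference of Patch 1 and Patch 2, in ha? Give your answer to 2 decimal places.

|Patch 1∩Patch 2|: x∈[0,5], y∈[1,4] → 5·3 = 15.
|Patch 1 △ Patch 2| = |Patch 1| + |Patch 2| − 2·|Patch 1∩Patch 2| = 25 + 28 − 30 = 23.00.

23.00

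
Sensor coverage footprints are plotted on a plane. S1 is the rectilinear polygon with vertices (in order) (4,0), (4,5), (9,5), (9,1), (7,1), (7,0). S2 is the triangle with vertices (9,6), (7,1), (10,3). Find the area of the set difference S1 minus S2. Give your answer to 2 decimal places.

19.53

|S1| = 23, |S1∩S2| = 3.4667.
|S1 ∖ S2| = |S1| − |S1∩S2| = 23 − 3.4667 = 19.53.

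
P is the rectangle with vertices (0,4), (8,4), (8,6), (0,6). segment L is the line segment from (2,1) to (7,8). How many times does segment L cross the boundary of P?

2

The segment meets the boundary at (5.571,6), (4.143,4).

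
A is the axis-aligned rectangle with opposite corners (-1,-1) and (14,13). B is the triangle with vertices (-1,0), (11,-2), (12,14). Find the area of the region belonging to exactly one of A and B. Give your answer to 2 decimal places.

119.93

|A| = 210, |B| = 97, |A∩B| = 93.5357.
|A △ B| = |A| + |B| − 2·|A∩B| = 210 + 97 − 187.0714 = 119.93.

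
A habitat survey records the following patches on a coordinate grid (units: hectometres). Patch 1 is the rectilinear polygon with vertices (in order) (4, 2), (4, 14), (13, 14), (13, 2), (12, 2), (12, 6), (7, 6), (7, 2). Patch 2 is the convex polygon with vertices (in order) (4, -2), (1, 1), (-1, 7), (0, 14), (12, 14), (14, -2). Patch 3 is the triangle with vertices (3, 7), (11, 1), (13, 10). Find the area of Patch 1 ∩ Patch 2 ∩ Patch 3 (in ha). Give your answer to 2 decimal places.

The intersection is the polygon with vertices (12.68,8.56), (12,5.5), (12,6), (7,6), (7,4), (4,6.25), (4,7.3), (12.518,9.855).
By the shoelace formula its area is 24.40.

24.40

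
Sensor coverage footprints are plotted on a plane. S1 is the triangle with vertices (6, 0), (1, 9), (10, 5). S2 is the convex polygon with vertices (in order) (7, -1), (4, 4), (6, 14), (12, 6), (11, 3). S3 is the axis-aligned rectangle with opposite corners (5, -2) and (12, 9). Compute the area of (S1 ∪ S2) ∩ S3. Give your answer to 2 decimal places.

The region (S1 ∪ S2) ∩ S3 is the polygon with vertices (12,6), (11,3), (7,-1), (6.229,0.286), (6,0), (5,1.8), (5,9), (9.75,9).
By the shoelace formula its area is 50.47.

50.47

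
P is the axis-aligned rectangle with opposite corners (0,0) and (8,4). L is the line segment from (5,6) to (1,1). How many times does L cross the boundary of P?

1

The segment meets the boundary at (3.4,4).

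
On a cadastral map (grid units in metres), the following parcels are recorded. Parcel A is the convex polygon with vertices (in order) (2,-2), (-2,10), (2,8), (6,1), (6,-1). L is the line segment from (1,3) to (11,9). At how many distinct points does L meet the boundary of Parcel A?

1

The segment meets the boundary at (3.872,4.723).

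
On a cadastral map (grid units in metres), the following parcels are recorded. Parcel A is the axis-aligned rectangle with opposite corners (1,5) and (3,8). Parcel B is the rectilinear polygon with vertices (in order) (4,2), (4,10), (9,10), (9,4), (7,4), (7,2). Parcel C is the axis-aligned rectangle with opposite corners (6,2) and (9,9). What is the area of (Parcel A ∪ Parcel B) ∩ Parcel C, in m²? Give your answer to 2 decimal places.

The region (Parcel A ∪ Parcel B) ∩ Parcel C is the polygon with vertices (9,4), (7,4), (7,2), (6,2), (6,9), (9,9).
By the shoelace formula its area is 17.00.

17.00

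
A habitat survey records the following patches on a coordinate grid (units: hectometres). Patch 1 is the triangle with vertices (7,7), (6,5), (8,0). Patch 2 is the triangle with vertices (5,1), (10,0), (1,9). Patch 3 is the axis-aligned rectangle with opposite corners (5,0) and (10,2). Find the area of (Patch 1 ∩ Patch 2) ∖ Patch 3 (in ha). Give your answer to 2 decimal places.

0.49

|Patch 1 ∩ Patch 2| = 0.977.
|(Patch 1 ∩ Patch 2) ∩ Patch 3| = 0.4913.
|(Patch 1 ∩ Patch 2) ∖ Patch 3| = 0.977 − 0.4913 = 0.49.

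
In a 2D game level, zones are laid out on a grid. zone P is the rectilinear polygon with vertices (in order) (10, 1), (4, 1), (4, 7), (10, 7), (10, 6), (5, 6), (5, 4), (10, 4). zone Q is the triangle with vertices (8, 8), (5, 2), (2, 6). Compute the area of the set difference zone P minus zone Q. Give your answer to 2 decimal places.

18.58

|zone P| = 26, |zone P∩zone Q| = 7.4167.
|zone P ∖ zone Q| = |zone P| − |zone P∩zone Q| = 26 − 7.4167 = 18.58.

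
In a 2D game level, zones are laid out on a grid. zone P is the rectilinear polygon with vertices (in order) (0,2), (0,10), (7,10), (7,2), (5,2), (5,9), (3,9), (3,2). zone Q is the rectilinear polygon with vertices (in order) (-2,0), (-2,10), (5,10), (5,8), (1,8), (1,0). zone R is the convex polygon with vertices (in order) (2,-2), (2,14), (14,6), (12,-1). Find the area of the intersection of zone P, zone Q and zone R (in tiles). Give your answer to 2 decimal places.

4.00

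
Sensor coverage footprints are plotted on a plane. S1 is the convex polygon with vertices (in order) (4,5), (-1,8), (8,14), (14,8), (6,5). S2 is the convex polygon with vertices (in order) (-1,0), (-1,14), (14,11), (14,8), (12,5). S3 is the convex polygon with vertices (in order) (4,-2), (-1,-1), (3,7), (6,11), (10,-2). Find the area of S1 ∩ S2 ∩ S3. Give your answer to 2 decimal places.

17.04

The intersection is the polygon with vertices (6,5), (4,5), (2.462,5.923), (3,7), (6,11), (7.655,5.621).
By the shoelace formula its area is 17.04.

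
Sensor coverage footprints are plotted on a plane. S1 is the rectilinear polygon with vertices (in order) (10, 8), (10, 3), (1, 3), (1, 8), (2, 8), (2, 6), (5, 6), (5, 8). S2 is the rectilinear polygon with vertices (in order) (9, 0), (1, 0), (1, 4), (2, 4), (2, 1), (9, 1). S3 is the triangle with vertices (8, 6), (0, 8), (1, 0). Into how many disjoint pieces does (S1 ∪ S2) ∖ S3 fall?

(S1 ∪ S2) ∖ S3 splits into 3 disjoint pieces (area 20.125, area 7.4167, area 0.375).

3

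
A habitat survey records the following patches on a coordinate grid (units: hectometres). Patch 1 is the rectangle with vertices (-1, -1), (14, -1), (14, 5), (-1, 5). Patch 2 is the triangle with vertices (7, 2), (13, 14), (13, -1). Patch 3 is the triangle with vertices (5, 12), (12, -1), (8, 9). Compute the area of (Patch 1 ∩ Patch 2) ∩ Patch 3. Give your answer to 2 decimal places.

2.46

The region (Patch 1 ∩ Patch 2) ∩ Patch 3 is the polygon with vertices (11.632,-0.316), (8.769,5), (9.6,5), (11.75,-0.375).
By the shoelace formula its area is 2.46.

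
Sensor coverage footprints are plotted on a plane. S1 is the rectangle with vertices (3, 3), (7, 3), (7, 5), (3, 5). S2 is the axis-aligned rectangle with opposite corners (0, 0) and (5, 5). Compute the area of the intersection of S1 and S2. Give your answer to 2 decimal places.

|S1∩S2|: x∈[3,5], y∈[3,5] → 2·2 = 4.

4.00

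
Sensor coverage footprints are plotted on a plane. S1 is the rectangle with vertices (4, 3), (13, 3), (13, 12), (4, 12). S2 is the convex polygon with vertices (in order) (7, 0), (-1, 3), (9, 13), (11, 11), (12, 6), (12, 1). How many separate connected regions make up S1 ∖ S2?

S1 ∖ S2 splits into 2 disjoint pieces (area 13, area 8).

2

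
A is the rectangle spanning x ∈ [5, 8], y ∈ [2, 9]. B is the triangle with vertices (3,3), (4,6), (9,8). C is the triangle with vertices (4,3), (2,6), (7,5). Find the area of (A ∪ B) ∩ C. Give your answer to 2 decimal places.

3.81

The region (A ∪ B) ∩ C is the polygon with vertices (5,4.667), (3.643,3.536), (3.333,4), (3.875,5.625), (7,5), (5,3.667).
By the shoelace formula its area is 3.81.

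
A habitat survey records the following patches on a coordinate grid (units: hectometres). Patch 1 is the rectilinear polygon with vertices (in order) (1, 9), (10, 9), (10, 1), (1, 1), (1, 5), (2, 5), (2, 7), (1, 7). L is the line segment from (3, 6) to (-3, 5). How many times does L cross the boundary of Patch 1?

The segment meets the boundary at (2,5.833).

1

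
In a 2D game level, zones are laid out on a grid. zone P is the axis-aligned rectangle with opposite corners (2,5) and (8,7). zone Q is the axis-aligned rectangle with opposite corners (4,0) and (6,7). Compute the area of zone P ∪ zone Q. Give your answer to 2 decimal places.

By inclusion–exclusion:
Individual areas: |zone P| = 12, |zone Q| = 14.
|zone P∩zone Q|: x∈[4,6], y∈[5,7] → 2·2 = 4.
|zone P ∪ zone Q| = 26 − 4 = 22.00.

22.00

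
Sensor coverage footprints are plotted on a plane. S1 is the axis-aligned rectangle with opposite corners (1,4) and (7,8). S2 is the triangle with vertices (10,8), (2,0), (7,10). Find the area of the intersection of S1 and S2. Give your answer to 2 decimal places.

The intersection is the polygon with vertices (7,8), (7,5), (6,4), (4,4), (6,8).
By the shoelace formula its area is 7.50.

7.50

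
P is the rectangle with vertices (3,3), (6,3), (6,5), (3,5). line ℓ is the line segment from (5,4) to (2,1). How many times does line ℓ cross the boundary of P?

1

The segment meets the boundary at (4,3).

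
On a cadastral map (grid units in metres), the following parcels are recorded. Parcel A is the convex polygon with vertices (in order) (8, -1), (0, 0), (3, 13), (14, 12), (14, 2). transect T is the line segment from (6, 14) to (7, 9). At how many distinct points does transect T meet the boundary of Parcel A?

The segment meets the boundary at (6.259,12.704).

1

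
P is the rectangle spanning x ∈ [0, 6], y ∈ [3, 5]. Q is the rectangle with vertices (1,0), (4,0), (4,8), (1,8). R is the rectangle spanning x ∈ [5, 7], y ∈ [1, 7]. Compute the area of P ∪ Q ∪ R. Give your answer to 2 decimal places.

By inclusion–exclusion:
Individual areas: |P| = 12, |Q| = 24, |R| = 12.
|P∩Q|: x∈[1,4], y∈[3,5] → 3·2 = 6.
|P∩R|: x∈[5,6], y∈[3,5] → 1·2 = 2.
|Q∩R| = 0 (no overlap).
|P∩Q∩R| = 0.
|P ∪ Q ∪ R| = 48 − 8 + 0 = 40.00.

40.00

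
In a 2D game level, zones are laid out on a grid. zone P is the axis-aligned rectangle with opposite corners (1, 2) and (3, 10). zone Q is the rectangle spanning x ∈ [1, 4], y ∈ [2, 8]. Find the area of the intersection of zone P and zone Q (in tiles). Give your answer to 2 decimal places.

12.00

|zone P∩zone Q|: x∈[1,3], y∈[2,8] → 2·6 = 12.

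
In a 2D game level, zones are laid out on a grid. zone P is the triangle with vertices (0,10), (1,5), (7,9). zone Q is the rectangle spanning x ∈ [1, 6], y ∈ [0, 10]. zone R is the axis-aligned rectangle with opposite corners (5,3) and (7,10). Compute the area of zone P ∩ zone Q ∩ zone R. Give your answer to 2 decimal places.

The intersection is the polygon with vertices (6,9.143), (6,8.333), (5,7.667), (5,9.286).
By the shoelace formula its area is 1.21.

1.21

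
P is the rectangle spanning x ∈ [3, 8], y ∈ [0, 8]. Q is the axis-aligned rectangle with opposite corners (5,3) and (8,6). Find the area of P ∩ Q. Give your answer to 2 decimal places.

9.00

|P∩Q|: x∈[5,8], y∈[3,6] → 3·3 = 9.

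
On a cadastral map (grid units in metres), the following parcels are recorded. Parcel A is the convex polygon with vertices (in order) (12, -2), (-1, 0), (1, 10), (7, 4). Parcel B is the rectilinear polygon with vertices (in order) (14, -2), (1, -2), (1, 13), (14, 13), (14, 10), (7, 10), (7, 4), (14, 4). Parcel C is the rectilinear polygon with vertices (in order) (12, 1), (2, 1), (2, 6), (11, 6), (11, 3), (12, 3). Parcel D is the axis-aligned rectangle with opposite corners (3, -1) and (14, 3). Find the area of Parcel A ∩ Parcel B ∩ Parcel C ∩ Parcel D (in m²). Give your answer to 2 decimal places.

11.33

The intersection is the polygon with vertices (9.5,1), (3,1), (3,3), (7.833,3).
By the shoelace formula its area is 11.33.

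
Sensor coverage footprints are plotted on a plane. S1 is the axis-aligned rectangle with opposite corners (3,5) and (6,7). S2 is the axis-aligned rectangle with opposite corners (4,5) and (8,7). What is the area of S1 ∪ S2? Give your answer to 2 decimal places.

10.00

By inclusion–exclusion:
Individual areas: |S1| = 6, |S2| = 8.
|S1∩S2|: x∈[4,6], y∈[5,7] → 2·2 = 4.
|S1 ∪ S2| = 14 − 4 = 10.00.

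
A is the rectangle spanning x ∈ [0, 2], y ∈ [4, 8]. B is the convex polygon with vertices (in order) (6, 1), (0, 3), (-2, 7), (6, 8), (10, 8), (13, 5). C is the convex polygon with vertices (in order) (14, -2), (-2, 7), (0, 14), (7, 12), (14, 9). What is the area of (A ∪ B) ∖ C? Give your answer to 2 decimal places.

16.99

|A ∪ B| = 69.75.
|(A ∪ B) ∩ C| = 52.7579.
|(A ∪ B) ∖ C| = 69.75 − 52.7579 = 16.99.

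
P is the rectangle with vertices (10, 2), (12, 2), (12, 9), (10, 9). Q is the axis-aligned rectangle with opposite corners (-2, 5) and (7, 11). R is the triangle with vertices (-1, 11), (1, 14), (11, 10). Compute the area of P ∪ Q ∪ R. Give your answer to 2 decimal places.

By inclusion–exclusion:
Individual areas: |P| = 14, |Q| = 54, |R| = 19.
|P∩Q| = 0 (no overlap).
|P∩R| = 0.
|Q∩R| = 2.6667.
|P∩Q∩R| = 0.
|P ∪ Q ∪ R| = 87 − 2.6667 + 0 = 84.33.

84.33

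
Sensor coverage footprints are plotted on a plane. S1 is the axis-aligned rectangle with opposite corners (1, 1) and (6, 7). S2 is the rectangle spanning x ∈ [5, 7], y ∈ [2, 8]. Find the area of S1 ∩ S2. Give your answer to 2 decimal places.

|S1∩S2|: x∈[5,6], y∈[2,7] → 1·5 = 5.

5.00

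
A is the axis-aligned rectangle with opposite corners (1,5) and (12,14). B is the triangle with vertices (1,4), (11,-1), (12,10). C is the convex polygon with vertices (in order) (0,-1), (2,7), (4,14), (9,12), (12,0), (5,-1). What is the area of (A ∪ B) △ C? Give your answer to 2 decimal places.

|A ∪ B| = 134.7197.
|(A ∪ B) ∩ C| = 91.7778.
|(A ∪ B) △ C| = 134.7197 + 118.5 − 183.5556 = 69.66.

69.66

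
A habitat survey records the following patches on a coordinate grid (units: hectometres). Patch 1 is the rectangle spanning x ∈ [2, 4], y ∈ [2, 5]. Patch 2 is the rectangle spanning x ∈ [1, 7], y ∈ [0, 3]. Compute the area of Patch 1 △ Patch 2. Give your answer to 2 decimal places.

|Patch 1∩Patch 2|: x∈[2,4], y∈[2,3] → 2·1 = 2.
|Patch 1 △ Patch 2| = |Patch 1| + |Patch 2| − 2·|Patch 1∩Patch 2| = 6 + 18 − 4 = 20.00.

20.00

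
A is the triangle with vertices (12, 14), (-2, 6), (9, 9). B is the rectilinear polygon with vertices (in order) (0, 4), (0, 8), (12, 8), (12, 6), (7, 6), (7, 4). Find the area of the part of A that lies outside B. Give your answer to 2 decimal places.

|A| = 23, |A∩B| = 3.2359.
|A ∖ B| = |A| − |A∩B| = 23 − 3.2359 = 19.76.

19.76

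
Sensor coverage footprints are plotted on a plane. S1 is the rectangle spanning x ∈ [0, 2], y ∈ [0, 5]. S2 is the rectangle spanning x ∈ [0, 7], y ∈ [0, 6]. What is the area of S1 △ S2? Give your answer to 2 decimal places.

32.00

|S1∩S2|: x∈[0,2], y∈[0,5] → 2·5 = 10.
|S1 △ S2| = |S1| + |S2| − 2·|S1∩S2| = 10 + 42 − 20 = 32.00.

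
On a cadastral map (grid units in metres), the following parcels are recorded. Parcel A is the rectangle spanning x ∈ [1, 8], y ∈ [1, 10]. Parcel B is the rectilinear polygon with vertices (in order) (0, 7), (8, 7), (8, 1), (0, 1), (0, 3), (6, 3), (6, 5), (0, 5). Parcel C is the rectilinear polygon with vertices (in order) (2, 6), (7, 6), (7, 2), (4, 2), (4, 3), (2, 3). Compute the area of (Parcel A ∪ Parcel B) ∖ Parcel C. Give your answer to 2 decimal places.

|Parcel A ∪ Parcel B| = 67.
|(Parcel A ∪ Parcel B) ∩ Parcel C| = 18.
|(Parcel A ∪ Parcel B) ∖ Parcel C| = 67 − 18 = 49.00.

49.00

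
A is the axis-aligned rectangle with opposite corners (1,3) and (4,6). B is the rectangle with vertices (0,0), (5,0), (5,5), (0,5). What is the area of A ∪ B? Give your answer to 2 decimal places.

By inclusion–exclusion:
Individual areas: |A| = 9, |B| = 25.
|A∩B|: x∈[1,4], y∈[3,5] → 3·2 = 6.
|A ∪ B| = 34 − 6 = 28.00.

28.00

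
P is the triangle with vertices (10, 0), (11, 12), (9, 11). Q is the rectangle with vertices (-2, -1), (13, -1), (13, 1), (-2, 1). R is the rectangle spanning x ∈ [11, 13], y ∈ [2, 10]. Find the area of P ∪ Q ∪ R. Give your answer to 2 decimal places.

By inclusion–exclusion:
Individual areas: |P| = 11.5, |Q| = 30, |R| = 16.
|P∩Q| = 0.0871.
|P∩R| = 0.
|Q∩R| = 0 (no overlap).
|P∩Q∩R| = 0.
|P ∪ Q ∪ R| = 57.5 − 0.0871 + 0 = 57.41.

57.41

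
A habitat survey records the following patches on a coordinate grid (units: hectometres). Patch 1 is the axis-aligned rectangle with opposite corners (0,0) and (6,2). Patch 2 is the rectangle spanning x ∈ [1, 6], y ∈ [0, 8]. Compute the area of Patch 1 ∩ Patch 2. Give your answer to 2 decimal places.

|Patch 1∩Patch 2|: x∈[1,6], y∈[0,2] → 5·2 = 10.

10.00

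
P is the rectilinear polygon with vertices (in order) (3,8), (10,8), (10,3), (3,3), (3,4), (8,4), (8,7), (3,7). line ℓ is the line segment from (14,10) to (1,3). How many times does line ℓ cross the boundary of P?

2

The segment meets the boundary at (10,7.846), (8,6.769).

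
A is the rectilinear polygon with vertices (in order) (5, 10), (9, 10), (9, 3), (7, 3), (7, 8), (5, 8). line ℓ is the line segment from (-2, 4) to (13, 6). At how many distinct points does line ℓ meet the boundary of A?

The segment meets the boundary at (9,5.467), (7,5.2).

2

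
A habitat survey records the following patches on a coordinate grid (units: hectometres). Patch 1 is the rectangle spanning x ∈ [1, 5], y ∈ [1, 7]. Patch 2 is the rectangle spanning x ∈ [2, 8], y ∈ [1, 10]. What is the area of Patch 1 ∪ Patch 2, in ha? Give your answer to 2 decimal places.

60.00

By inclusion–exclusion:
Individual areas: |Patch 1| = 24, |Patch 2| = 54.
|Patch 1∩Patch 2|: x∈[2,5], y∈[1,7] → 3·6 = 18.
|Patch 1 ∪ Patch 2| = 78 − 18 = 60.00.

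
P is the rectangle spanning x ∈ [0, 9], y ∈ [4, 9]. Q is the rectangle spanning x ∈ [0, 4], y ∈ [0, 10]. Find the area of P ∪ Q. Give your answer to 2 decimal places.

By inclusion–exclusion:
Individual areas: |P| = 45, |Q| = 40.
|P∩Q|: x∈[0,4], y∈[4,9] → 4·5 = 20.
|P ∪ Q| = 85 − 20 = 65.00.

65.00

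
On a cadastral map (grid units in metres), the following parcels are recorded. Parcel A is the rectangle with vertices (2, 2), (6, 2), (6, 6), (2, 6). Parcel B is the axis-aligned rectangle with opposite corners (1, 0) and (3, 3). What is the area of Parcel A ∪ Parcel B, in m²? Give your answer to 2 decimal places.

By inclusion–exclusion:
Individual areas: |Parcel A| = 16, |Parcel B| = 6.
|Parcel A∩Parcel B|: x∈[2,3], y∈[2,3] → 1·1 = 1.
|Parcel A ∪ Parcel B| = 22 − 1 = 21.00.

21.00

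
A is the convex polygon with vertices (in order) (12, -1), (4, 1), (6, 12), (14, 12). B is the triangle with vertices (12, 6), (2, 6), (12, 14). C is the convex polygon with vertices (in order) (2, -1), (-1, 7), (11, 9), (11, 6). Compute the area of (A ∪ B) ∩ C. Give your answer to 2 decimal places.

35.16

The region (A ∪ B) ∩ C is the polygon with vertices (4.909,6), (2,6), (4.368,7.895), (11,9), (11,6), (4.432,0.892), (4,1).
By the shoelace formula its area is 35.16.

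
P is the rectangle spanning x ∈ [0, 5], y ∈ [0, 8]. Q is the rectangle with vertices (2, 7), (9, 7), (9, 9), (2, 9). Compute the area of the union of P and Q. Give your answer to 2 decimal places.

By inclusion–exclusion:
Individual areas: |P| = 40, |Q| = 14.
|P∩Q|: x∈[2,5], y∈[7,8] → 3·1 = 3.
|P ∪ Q| = 54 − 3 = 51.00.

51.00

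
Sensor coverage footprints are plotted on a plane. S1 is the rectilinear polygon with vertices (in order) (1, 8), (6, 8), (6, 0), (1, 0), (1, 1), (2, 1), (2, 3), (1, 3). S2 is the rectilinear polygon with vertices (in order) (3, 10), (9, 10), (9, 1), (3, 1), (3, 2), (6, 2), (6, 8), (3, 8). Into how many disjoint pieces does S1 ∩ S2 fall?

1

S1 ∩ S2 is a single connected region.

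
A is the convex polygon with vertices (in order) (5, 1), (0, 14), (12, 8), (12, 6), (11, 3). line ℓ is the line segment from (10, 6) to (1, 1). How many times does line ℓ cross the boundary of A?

1

The segment meets the boundary at (4.296,2.831).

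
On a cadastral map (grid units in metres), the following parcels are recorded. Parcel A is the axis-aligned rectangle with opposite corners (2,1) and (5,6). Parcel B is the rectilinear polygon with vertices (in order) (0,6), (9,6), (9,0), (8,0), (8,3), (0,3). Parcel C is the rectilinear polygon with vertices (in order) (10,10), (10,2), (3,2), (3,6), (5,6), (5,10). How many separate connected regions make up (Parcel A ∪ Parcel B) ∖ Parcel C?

(Parcel A ∪ Parcel B) ∖ Parcel C splits into 2 disjoint pieces (area 13, area 2).

2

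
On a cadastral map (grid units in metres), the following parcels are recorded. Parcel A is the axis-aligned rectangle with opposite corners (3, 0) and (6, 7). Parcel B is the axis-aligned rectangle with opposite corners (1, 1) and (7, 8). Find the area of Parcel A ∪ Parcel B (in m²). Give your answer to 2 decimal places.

45.00

By inclusion–exclusion:
Individual areas: |Parcel A| = 21, |Parcel B| = 42.
|Parcel A∩Parcel B|: x∈[3,6], y∈[1,7] → 3·6 = 18.
|Parcel A ∪ Parcel B| = 63 − 18 = 45.00.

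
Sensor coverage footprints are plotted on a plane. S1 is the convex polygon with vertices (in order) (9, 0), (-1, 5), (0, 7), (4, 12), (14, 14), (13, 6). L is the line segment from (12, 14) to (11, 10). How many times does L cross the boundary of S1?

1

The segment meets the boundary at (11.895,13.579).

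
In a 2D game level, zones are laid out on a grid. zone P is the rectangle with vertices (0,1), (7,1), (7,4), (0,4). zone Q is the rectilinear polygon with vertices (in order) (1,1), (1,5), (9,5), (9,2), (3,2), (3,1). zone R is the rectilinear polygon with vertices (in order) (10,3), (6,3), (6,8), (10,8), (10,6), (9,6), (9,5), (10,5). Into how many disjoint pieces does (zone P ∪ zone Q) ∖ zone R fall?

(zone P ∪ zone Q) ∖ zone R is a single connected region.

1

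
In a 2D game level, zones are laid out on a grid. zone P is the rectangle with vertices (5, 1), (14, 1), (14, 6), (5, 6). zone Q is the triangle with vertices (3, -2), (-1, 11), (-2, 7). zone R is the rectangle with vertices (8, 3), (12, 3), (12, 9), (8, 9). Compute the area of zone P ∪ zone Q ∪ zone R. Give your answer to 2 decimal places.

71.50

By inclusion–exclusion:
Individual areas: |zone P| = 45, |zone Q| = 14.5, |zone R| = 24.
|zone P∩zone Q| = 0.
|zone P∩zone R|: x∈[8,12], y∈[3,6] → 4·3 = 12.
|zone Q∩zone R| = 0.
|zone P∩zone Q∩zone R| = 0.
|zone P ∪ zone Q ∪ zone R| = 83.5 − 12 + 0 = 71.50.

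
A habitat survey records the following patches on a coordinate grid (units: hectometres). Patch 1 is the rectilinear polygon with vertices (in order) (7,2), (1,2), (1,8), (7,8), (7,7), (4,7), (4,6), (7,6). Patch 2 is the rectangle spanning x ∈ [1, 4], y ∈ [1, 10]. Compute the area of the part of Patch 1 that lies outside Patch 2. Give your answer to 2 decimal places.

|Patch 1| = 33, |Patch 1∩Patch 2| = 18.
|Patch 1 ∖ Patch 2| = |Patch 1| − |Patch 1∩Patch 2| = 33 − 18 = 15.00.

15.00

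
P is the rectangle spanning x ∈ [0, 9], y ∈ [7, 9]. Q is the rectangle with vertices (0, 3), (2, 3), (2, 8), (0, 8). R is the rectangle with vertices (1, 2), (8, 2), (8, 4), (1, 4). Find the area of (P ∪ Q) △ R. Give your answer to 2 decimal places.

38.00

|P ∪ Q| = 26.
|(P ∪ Q) ∩ R| = 1.
|(P ∪ Q) △ R| = 26 + 14 − 2 = 38.00.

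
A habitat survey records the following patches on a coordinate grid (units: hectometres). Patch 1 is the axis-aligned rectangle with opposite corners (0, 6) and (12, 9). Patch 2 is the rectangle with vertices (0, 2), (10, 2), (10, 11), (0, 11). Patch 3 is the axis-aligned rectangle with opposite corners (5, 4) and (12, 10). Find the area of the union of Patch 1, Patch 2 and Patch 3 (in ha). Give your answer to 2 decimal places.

102.00

By inclusion–exclusion:
Individual areas: |Patch 1| = 36, |Patch 2| = 90, |Patch 3| = 42.
|Patch 1∩Patch 2|: x∈[0,10], y∈[6,9] → 10·3 = 30.
|Patch 1∩Patch 3|: x∈[5,12], y∈[6,9] → 7·3 = 21.
|Patch 2∩Patch 3|: x∈[5,10], y∈[4,10] → 5·6 = 30.
|Patch 1∩Patch 2∩Patch 3| = 15.
|Patch 1 ∪ Patch 2 ∪ Patch 3| = 168 − 81 + 15 = 102.00.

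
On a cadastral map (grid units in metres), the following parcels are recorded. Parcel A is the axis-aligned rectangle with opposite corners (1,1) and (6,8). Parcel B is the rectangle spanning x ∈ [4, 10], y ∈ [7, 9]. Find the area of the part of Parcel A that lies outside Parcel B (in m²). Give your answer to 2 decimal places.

33.00

|Parcel A∩Parcel B|: x∈[4,6], y∈[7,8] → 2·1 = 2.
|Parcel A| = 35.
|Parcel A ∖ Parcel B| = |Parcel A| − |Parcel A∩Parcel B| = 35 − 2 = 33.00.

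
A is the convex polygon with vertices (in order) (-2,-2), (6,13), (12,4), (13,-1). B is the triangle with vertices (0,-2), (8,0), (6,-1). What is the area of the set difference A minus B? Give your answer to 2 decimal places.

117.04

|A| = 119, |A∩B| = 1.9596.
|A ∖ B| = |A| − |A∩B| = 119 − 1.9596 = 117.04.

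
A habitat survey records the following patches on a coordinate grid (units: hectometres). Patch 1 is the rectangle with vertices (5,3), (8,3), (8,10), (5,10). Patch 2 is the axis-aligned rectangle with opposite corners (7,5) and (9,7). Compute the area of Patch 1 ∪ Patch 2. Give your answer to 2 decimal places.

23.00

By inclusion–exclusion:
Individual areas: |Patch 1| = 21, |Patch 2| = 4.
|Patch 1∩Patch 2|: x∈[7,8], y∈[5,7] → 1·2 = 2.
|Patch 1 ∪ Patch 2| = 25 − 2 = 23.00.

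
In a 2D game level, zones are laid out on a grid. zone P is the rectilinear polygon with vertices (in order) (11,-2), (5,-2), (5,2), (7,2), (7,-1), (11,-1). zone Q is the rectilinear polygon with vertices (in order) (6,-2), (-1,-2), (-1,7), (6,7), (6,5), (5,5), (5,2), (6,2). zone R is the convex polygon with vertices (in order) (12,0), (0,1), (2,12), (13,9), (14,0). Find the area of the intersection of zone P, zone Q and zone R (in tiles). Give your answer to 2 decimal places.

The intersection is the polygon with vertices (5,2), (6,2), (6,0.5), (5,0.583).
By the shoelace formula its area is 1.46.

1.46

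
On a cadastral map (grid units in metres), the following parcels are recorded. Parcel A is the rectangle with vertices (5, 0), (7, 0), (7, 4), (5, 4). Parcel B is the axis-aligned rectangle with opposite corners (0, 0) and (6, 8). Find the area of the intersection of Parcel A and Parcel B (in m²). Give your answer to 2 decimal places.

4.00

|Parcel A∩Parcel B|: x∈[5,6], y∈[0,4] → 1·4 = 4.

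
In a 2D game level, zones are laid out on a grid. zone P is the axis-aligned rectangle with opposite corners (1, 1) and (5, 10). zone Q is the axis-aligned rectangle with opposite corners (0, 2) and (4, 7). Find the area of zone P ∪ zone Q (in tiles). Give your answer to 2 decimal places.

41.00

By inclusion–exclusion:
Individual areas: |zone P| = 36, |zone Q| = 20.
|zone P∩zone Q|: x∈[1,4], y∈[2,7] → 3·5 = 15.
|zone P ∪ zone Q| = 56 − 15 = 41.00.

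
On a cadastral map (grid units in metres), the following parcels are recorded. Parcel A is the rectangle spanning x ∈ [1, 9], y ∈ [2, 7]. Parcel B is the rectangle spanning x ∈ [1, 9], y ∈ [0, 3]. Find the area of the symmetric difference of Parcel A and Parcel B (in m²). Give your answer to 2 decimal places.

|Parcel A∩Parcel B|: x∈[1,9], y∈[2,3] → 8·1 = 8.
|Parcel A △ Parcel B| = |Parcel A| + |Parcel B| − 2·|Parcel A∩Parcel B| = 40 + 24 − 16 = 48.00.

48.00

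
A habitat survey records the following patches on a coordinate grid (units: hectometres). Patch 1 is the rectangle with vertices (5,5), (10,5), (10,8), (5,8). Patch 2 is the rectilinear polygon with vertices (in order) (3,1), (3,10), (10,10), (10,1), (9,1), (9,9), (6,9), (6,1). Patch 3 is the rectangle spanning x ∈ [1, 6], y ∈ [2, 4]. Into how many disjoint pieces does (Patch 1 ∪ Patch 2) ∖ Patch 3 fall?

(Patch 1 ∪ Patch 2) ∖ Patch 3 splits into 2 disjoint pieces (area 39, area 3).

2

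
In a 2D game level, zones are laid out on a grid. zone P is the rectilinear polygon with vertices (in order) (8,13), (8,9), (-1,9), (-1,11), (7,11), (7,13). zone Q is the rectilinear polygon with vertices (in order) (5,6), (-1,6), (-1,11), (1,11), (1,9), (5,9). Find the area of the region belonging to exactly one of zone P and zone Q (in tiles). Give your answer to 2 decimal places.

34.00

|zone P| = 20, |zone Q| = 22, |zone P∩zone Q| = 4.
|zone P △ zone Q| = |zone P| + |zone Q| − 2·|zone P∩zone Q| = 20 + 22 − 8 = 34.00.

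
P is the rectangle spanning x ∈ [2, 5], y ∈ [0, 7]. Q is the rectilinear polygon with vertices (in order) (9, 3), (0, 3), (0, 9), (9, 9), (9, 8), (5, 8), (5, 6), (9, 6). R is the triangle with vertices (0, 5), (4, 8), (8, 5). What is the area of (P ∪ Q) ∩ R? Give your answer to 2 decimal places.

The region (P ∪ Q) ∩ R is the polygon with vertices (5,7), (5,6), (6.667,6), (8,5), (0,5), (4,8), (5,7.25).
By the shoelace formula its area is 10.96.

10.96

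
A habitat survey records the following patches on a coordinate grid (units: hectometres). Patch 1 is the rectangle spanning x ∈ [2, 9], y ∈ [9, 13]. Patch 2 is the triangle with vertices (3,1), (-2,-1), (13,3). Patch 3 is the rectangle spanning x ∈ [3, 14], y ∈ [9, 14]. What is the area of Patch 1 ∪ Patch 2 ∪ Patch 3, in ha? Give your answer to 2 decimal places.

By inclusion–exclusion:
Individual areas: |Patch 1| = 28, |Patch 2| = 5, |Patch 3| = 55.
|Patch 1∩Patch 2| = 0.
|Patch 1∩Patch 3|: x∈[3,9], y∈[9,13] → 6·4 = 24.
|Patch 2∩Patch 3| = 0.
|Patch 1∩Patch 2∩Patch 3| = 0.
|Patch 1 ∪ Patch 2 ∪ Patch 3| = 88 − 24 + 0 = 64.00.

64.00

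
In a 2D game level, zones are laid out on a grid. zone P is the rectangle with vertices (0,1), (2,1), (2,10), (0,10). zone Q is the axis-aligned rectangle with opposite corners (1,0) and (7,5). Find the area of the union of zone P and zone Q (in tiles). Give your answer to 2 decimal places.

44.00

By inclusion–exclusion:
Individual areas: |zone P| = 18, |zone Q| = 30.
|zone P∩zone Q|: x∈[1,2], y∈[1,5] → 1·4 = 4.
|zone P ∪ zone Q| = 48 − 4 = 44.00.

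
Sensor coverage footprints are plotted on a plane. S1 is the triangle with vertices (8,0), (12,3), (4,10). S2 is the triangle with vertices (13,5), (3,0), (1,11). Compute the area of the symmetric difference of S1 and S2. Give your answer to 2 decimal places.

|S1| = 26, |S2| = 60, |S1∩S2| = 17.5057.
|S1 △ S2| = |S1| + |S2| − 2·|S1∩S2| = 26 + 60 − 35.0114 = 50.99.

50.99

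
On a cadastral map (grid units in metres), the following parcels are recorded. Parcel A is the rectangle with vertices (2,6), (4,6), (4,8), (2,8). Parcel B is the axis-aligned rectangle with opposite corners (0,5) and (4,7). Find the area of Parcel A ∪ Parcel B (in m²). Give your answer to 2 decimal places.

10.00

By inclusion–exclusion:
Individual areas: |Parcel A| = 4, |Parcel B| = 8.
|Parcel A∩Parcel B|: x∈[2,4], y∈[6,7] → 2·1 = 2.
|Parcel A ∪ Parcel B| = 12 − 2 = 10.00.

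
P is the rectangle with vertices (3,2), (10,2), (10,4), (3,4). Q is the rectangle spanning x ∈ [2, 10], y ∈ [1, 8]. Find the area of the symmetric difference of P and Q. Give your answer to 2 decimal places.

|P∩Q|: x∈[3,10], y∈[2,4] → 7·2 = 14.
|P △ Q| = |P| + |Q| − 2·|P∩Q| = 14 + 56 − 28 = 42.00.

42.00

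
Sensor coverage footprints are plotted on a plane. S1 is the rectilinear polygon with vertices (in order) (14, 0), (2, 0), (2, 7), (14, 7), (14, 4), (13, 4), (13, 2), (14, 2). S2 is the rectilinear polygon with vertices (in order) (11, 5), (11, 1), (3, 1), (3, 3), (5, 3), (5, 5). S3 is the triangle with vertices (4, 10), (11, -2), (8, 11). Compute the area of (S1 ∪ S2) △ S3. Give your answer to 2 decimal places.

82.35

|S1 ∪ S2| = 82.
|(S1 ∪ S2) ∩ S3| = 13.5737.
|(S1 ∪ S2) △ S3| = 82 + 27.5 − 27.1474 = 82.35.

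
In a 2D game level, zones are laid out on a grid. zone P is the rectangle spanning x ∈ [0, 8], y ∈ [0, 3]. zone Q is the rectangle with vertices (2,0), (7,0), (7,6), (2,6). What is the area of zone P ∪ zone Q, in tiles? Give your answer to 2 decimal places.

By inclusion–exclusion:
Individual areas: |zone P| = 24, |zone Q| = 30.
|zone P∩zone Q|: x∈[2,7], y∈[0,3] → 5·3 = 15.
|zone P ∪ zone Q| = 54 − 15 = 39.00.

39.00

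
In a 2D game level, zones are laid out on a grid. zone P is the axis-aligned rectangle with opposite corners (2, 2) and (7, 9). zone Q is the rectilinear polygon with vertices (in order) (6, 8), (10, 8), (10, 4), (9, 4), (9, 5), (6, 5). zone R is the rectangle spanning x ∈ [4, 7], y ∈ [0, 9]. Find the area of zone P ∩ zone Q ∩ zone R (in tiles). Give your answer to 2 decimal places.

3.00

The intersection is the polygon with vertices (6,5), (6,8), (7,8), (7,5).
By the shoelace formula its area is 3.00.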